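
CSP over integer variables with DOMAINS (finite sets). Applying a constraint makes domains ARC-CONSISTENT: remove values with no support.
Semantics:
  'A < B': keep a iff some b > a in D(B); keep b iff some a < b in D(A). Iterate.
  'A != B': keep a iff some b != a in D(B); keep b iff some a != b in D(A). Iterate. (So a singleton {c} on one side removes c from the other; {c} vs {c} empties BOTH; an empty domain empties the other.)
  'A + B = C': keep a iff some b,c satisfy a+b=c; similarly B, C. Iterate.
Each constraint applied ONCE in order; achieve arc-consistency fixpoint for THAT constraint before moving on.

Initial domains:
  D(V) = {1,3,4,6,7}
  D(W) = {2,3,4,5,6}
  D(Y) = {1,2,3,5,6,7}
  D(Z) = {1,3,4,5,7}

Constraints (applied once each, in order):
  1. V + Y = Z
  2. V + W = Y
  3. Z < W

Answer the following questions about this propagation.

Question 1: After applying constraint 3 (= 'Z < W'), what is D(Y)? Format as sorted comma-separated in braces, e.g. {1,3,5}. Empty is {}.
Constraint 1 (V + Y = Z) on D(V)={1,3,4,6,7} D(Y)={1,2,3,5,6,7} D(Z)={1,3,4,5,7}: V {1,3,4,6,7}->{1,3,4,6}; Y {1,2,3,5,6,7}->{1,2,3,6}; Z {1,3,4,5,7}->{3,4,5,7}
Constraint 2 (V + W = Y) on D(V)={1,3,4,6} D(W)={2,3,4,5,6} D(Y)={1,2,3,6}: V {1,3,4,6}->{1,3,4}; W {2,3,4,5,6}->{2,3,5}; Y {1,2,3,6}->{3,6}
Constraint 3 (Z < W) on D(Z)={3,4,5,7} D(W)={2,3,5}: Z {3,4,5,7}->{3,4}; W {2,3,5}->{5}
So after constraint 3: D(Y) = {3,6}

Answer: {3,6}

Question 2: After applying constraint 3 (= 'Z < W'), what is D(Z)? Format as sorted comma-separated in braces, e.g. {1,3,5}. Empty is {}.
Constraint 1 (V + Y = Z) on D(V)={1,3,4,6,7} D(Y)={1,2,3,5,6,7} D(Z)={1,3,4,5,7}: V {1,3,4,6,7}->{1,3,4,6}; Y {1,2,3,5,6,7}->{1,2,3,6}; Z {1,3,4,5,7}->{3,4,5,7}
Constraint 2 (V + W = Y) on D(V)={1,3,4,6} D(W)={2,3,4,5,6} D(Y)={1,2,3,6}: V {1,3,4,6}->{1,3,4}; W {2,3,4,5,6}->{2,3,5}; Y {1,2,3,6}->{3,6}
Constraint 3 (Z < W) on D(Z)={3,4,5,7} D(W)={2,3,5}: Z {3,4,5,7}->{3,4}; W {2,3,5}->{5}
So after constraint 3: D(Z) = {3,4}

Answer: {3,4}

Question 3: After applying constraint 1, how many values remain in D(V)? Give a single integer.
Constraint 1 (V + Y = Z) on D(V)={1,3,4,6,7} D(Y)={1,2,3,5,6,7} D(Z)={1,3,4,5,7}: V {1,3,4,6,7}->{1,3,4,6}; Y {1,2,3,5,6,7}->{1,2,3,6}; Z {1,3,4,5,7}->{3,4,5,7}
So after constraint 1: D(V)={1,3,4,6}, size = 4

Answer: 4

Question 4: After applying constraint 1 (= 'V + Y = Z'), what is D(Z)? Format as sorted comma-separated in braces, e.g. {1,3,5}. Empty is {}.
Constraint 1 (V + Y = Z) on D(V)={1,3,4,6,7} D(Y)={1,2,3,5,6,7} D(Z)={1,3,4,5,7}: V {1,3,4,6,7}->{1,3,4,6}; Y {1,2,3,5,6,7}->{1,2,3,6}; Z {1,3,4,5,7}->{3,4,5,7}
So after constraint 1: D(Z) = {3,4,5,7}

Answer: {3,4,5,7}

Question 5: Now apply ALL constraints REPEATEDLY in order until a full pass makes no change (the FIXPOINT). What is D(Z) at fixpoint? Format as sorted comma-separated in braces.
pass 0 (initial): D(Z)={1,3,4,5,7}
pass 1: V {1,3,4,6,7}->{1,3,4}; W {2,3,4,5,6}->{5}; Y {1,2,3,5,6,7}->{3,6}; Z {1,3,4,5,7}->{3,4}
pass 2: V {1,3,4}->{}; W {5}->{}; Y {3,6}->{}; Z {3,4}->{}
pass 3: no change
Fixpoint after 3 passes: D(Z) = {}

Answer: {}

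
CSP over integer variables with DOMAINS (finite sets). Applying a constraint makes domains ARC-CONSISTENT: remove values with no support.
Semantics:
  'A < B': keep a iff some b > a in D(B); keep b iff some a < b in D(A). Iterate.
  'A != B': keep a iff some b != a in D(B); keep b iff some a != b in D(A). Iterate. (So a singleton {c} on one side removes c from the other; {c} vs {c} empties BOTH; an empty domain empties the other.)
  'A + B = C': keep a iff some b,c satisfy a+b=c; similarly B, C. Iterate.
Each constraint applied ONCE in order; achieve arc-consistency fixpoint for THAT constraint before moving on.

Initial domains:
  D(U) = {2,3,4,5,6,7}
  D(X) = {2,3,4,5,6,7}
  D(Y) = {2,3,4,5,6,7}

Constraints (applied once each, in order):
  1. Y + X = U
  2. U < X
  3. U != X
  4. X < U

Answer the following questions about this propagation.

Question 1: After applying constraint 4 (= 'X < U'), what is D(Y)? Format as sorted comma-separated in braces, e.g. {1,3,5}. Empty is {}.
Constraint 1 (Y + X = U) on D(Y)={2,3,4,5,6,7} D(X)={2,3,4,5,6,7} D(U)={2,3,4,5,6,7}: Y {2,3,4,5,6,7}->{2,3,4,5}; X {2,3,4,5,6,7}->{2,3,4,5}; U {2,3,4,5,6,7}->{4,5,6,7}
Constraint 2 (U < X) on D(U)={4,5,6,7} D(X)={2,3,4,5}: U {4,5,6,7}->{4}; X {2,3,4,5}->{5}
Constraint 3 (U != X) on D(U)={4} D(X)={5}: no change
Constraint 4 (X < U) on D(X)={5} D(U)={4}: X {5}->{}; U {4}->{}
So after constraint 4: D(Y) = {2,3,4,5}

Answer: {2,3,4,5}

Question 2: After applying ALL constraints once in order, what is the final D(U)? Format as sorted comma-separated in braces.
Constraint 1 (Y + X = U) on D(Y)={2,3,4,5,6,7} D(X)={2,3,4,5,6,7} D(U)={2,3,4,5,6,7}: Y {2,3,4,5,6,7}->{2,3,4,5}; X {2,3,4,5,6,7}->{2,3,4,5}; U {2,3,4,5,6,7}->{4,5,6,7}
Constraint 2 (U < X) on D(U)={4,5,6,7} D(X)={2,3,4,5}: U {4,5,6,7}->{4}; X {2,3,4,5}->{5}
Constraint 3 (U != X) on D(U)={4} D(X)={5}: no change
Constraint 4 (X < U) on D(X)={5} D(U)={4}: X {5}->{}; U {4}->{}
So after all 4 constraints: D(U) = {}

Answer: {}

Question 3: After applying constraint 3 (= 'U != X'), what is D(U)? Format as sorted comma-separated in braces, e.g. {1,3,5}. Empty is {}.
Answer: {4}

Derivation:
Constraint 1 (Y + X = U) on D(Y)={2,3,4,5,6,7} D(X)={2,3,4,5,6,7} D(U)={2,3,4,5,6,7}: Y {2,3,4,5,6,7}->{2,3,4,5}; X {2,3,4,5,6,7}->{2,3,4,5}; U {2,3,4,5,6,7}->{4,5,6,7}
Constraint 2 (U < X) on D(U)={4,5,6,7} D(X)={2,3,4,5}: U {4,5,6,7}->{4}; X {2,3,4,5}->{5}
Constraint 3 (U != X) on D(U)={4} D(X)={5}: no change
So after constraint 3: D(U) = {4}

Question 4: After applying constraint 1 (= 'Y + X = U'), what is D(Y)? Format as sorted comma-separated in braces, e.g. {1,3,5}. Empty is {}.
Answer: {2,3,4,5}

Derivation:
Constraint 1 (Y + X = U) on D(Y)={2,3,4,5,6,7} D(X)={2,3,4,5,6,7} D(U)={2,3,4,5,6,7}: Y {2,3,4,5,6,7}->{2,3,4,5}; X {2,3,4,5,6,7}->{2,3,4,5}; U {2,3,4,5,6,7}->{4,5,6,7}
So after constraint 1: D(Y) = {2,3,4,5}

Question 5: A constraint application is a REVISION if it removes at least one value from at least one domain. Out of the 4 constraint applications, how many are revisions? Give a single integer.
Constraint 1 (Y + X = U) on D(Y)={2,3,4,5,6,7} D(X)={2,3,4,5,6,7} D(U)={2,3,4,5,6,7}: Y {2,3,4,5,6,7}->{2,3,4,5}; X {2,3,4,5,6,7}->{2,3,4,5}; U {2,3,4,5,6,7}->{4,5,6,7} => REVISION
Constraint 2 (U < X) on D(U)={4,5,6,7} D(X)={2,3,4,5}: U {4,5,6,7}->{4}; X {2,3,4,5}->{5} => REVISION
Constraint 3 (U != X) on D(U)={4} D(X)={5}: no change => not a revision
Constraint 4 (X < U) on D(X)={5} D(U)={4}: X {5}->{}; U {4}->{} => REVISION
Total revisions = 3

Answer: 3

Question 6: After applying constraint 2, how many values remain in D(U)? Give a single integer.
Constraint 1 (Y + X = U) on D(Y)={2,3,4,5,6,7} D(X)={2,3,4,5,6,7} D(U)={2,3,4,5,6,7}: Y {2,3,4,5,6,7}->{2,3,4,5}; X {2,3,4,5,6,7}->{2,3,4,5}; U {2,3,4,5,6,7}->{4,5,6,7}
Constraint 2 (U < X) on D(U)={4,5,6,7} D(X)={2,3,4,5}: U {4,5,6,7}->{4}; X {2,3,4,5}->{5}
So after constraint 2: D(U)={4}, size = 1

Answer: 1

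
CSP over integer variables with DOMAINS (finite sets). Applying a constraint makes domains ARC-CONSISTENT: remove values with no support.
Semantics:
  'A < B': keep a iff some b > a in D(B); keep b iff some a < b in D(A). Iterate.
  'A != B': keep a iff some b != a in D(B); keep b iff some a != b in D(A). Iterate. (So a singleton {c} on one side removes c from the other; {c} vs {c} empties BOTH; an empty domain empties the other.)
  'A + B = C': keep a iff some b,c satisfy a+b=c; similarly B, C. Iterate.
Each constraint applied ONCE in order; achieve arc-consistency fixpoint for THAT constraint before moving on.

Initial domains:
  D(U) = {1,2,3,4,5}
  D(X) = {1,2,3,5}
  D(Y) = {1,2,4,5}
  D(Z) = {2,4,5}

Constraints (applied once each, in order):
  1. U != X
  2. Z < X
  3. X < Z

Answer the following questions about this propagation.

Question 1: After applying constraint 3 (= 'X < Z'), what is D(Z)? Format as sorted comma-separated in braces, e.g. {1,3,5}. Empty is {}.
Constraint 1 (U != X) on D(U)={1,2,3,4,5} D(X)={1,2,3,5}: no change
Constraint 2 (Z < X) on D(Z)={2,4,5} D(X)={1,2,3,5}: Z {2,4,5}->{2,4}; X {1,2,3,5}->{3,5}
Constraint 3 (X < Z) on D(X)={3,5} D(Z)={2,4}: X {3,5}->{3}; Z {2,4}->{4}
So after constraint 3: D(Z) = {4}

Answer: {4}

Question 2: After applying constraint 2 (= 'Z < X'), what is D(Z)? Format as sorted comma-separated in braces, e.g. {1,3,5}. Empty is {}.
Constraint 1 (U != X) on D(U)={1,2,3,4,5} D(X)={1,2,3,5}: no change
Constraint 2 (Z < X) on D(Z)={2,4,5} D(X)={1,2,3,5}: Z {2,4,5}->{2,4}; X {1,2,3,5}->{3,5}
So after constraint 2: D(Z) = {2,4}

Answer: {2,4}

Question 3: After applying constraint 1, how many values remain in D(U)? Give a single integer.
Constraint 1 (U != X) on D(U)={1,2,3,4,5} D(X)={1,2,3,5}: no change
So after constraint 1: D(U)={1,2,3,4,5}, size = 5

Answer: 5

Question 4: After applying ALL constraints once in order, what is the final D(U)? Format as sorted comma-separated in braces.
Constraint 1 (U != X) on D(U)={1,2,3,4,5} D(X)={1,2,3,5}: no change
Constraint 2 (Z < X) on D(Z)={2,4,5} D(X)={1,2,3,5}: Z {2,4,5}->{2,4}; X {1,2,3,5}->{3,5}
Constraint 3 (X < Z) on D(X)={3,5} D(Z)={2,4}: X {3,5}->{3}; Z {2,4}->{4}
So after all 3 constraints: D(U) = {1,2,3,4,5}

Answer: {1,2,3,4,5}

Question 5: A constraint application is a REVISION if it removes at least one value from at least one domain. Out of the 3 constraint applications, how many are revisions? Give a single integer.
Constraint 1 (U != X) on D(U)={1,2,3,4,5} D(X)={1,2,3,5}: no change => not a revision
Constraint 2 (Z < X) on D(Z)={2,4,5} D(X)={1,2,3,5}: Z {2,4,5}->{2,4}; X {1,2,3,5}->{3,5} => REVISION
Constraint 3 (X < Z) on D(X)={3,5} D(Z)={2,4}: X {3,5}->{3}; Z {2,4}->{4} => REVISION
Total revisions = 2

Answer: 2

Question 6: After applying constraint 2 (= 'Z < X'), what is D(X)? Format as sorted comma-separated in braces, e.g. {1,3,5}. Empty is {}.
Constraint 1 (U != X) on D(U)={1,2,3,4,5} D(X)={1,2,3,5}: no change
Constraint 2 (Z < X) on D(Z)={2,4,5} D(X)={1,2,3,5}: Z {2,4,5}->{2,4}; X {1,2,3,5}->{3,5}
So after constraint 2: D(X) = {3,5}

Answer: {3,5}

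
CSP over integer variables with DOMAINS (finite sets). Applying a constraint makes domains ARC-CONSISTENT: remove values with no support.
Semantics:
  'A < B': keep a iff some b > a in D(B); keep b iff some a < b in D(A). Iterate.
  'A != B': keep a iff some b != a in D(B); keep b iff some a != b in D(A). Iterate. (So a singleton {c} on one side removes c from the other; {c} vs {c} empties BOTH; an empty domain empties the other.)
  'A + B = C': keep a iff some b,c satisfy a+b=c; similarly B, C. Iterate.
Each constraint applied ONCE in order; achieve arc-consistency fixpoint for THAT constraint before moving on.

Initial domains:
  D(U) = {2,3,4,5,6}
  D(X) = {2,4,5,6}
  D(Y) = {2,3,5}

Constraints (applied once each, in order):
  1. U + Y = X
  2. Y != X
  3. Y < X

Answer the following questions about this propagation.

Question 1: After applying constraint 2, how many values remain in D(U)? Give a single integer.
Answer: 3

Derivation:
Constraint 1 (U + Y = X) on D(U)={2,3,4,5,6} D(Y)={2,3,5} D(X)={2,4,5,6}: U {2,3,4,5,6}->{2,3,4}; Y {2,3,5}->{2,3}; X {2,4,5,6}->{4,5,6}
Constraint 2 (Y != X) on D(Y)={2,3} D(X)={4,5,6}: no change
So after constraint 2: D(U)={2,3,4}, size = 3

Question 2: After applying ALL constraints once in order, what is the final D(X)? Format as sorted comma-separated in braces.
Constraint 1 (U + Y = X) on D(U)={2,3,4,5,6} D(Y)={2,3,5} D(X)={2,4,5,6}: U {2,3,4,5,6}->{2,3,4}; Y {2,3,5}->{2,3}; X {2,4,5,6}->{4,5,6}
Constraint 2 (Y != X) on D(Y)={2,3} D(X)={4,5,6}: no change
Constraint 3 (Y < X) on D(Y)={2,3} D(X)={4,5,6}: no change
So after all 3 constraints: D(X) = {4,5,6}

Answer: {4,5,6}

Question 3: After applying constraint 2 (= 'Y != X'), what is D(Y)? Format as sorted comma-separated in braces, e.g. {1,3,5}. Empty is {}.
Constraint 1 (U + Y = X) on D(U)={2,3,4,5,6} D(Y)={2,3,5} D(X)={2,4,5,6}: U {2,3,4,5,6}->{2,3,4}; Y {2,3,5}->{2,3}; X {2,4,5,6}->{4,5,6}
Constraint 2 (Y != X) on D(Y)={2,3} D(X)={4,5,6}: no change
So after constraint 2: D(Y) = {2,3}

Answer: {2,3}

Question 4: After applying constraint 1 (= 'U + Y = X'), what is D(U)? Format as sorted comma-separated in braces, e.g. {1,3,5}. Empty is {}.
Constraint 1 (U + Y = X) on D(U)={2,3,4,5,6} D(Y)={2,3,5} D(X)={2,4,5,6}: U {2,3,4,5,6}->{2,3,4}; Y {2,3,5}->{2,3}; X {2,4,5,6}->{4,5,6}
So after constraint 1: D(U) = {2,3,4}

Answer: {2,3,4}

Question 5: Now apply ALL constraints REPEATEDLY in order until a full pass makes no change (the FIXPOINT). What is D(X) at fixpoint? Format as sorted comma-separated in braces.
Answer: {4,5,6}

Derivation:
pass 0 (initial): D(X)={2,4,5,6}
pass 1: U {2,3,4,5,6}->{2,3,4}; X {2,4,5,6}->{4,5,6}; Y {2,3,5}->{2,3}
pass 2: no change
Fixpoint after 2 passes: D(X) = {4,5,6}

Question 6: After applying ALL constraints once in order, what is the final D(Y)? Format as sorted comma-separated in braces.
Constraint 1 (U + Y = X) on D(U)={2,3,4,5,6} D(Y)={2,3,5} D(X)={2,4,5,6}: U {2,3,4,5,6}->{2,3,4}; Y {2,3,5}->{2,3}; X {2,4,5,6}->{4,5,6}
Constraint 2 (Y != X) on D(Y)={2,3} D(X)={4,5,6}: no change
Constraint 3 (Y < X) on D(Y)={2,3} D(X)={4,5,6}: no change
So after all 3 constraints: D(Y) = {2,3}

Answer: {2,3}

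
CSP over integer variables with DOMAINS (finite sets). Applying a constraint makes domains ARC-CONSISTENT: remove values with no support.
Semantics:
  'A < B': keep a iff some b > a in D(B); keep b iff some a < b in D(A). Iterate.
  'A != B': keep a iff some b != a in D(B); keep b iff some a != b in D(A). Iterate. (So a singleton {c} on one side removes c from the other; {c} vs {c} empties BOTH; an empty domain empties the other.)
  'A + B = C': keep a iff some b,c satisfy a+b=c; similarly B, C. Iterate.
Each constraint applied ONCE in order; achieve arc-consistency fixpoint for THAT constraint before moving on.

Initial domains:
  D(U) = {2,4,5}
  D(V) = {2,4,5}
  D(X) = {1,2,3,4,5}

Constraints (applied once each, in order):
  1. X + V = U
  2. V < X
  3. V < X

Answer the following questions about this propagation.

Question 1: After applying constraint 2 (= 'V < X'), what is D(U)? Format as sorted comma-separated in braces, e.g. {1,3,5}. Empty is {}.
Answer: {4,5}

Derivation:
Constraint 1 (X + V = U) on D(X)={1,2,3,4,5} D(V)={2,4,5} D(U)={2,4,5}: X {1,2,3,4,5}->{1,2,3}; V {2,4,5}->{2,4}; U {2,4,5}->{4,5}
Constraint 2 (V < X) on D(V)={2,4} D(X)={1,2,3}: V {2,4}->{2}; X {1,2,3}->{3}
So after constraint 2: D(U) = {4,5}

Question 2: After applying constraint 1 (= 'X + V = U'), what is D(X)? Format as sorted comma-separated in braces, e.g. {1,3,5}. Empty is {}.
Constraint 1 (X + V = U) on D(X)={1,2,3,4,5} D(V)={2,4,5} D(U)={2,4,5}: X {1,2,3,4,5}->{1,2,3}; V {2,4,5}->{2,4}; U {2,4,5}->{4,5}
So after constraint 1: D(X) = {1,2,3}

Answer: {1,2,3}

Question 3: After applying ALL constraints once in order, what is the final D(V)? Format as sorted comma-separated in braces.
Answer: {2}

Derivation:
Constraint 1 (X + V = U) on D(X)={1,2,3,4,5} D(V)={2,4,5} D(U)={2,4,5}: X {1,2,3,4,5}->{1,2,3}; V {2,4,5}->{2,4}; U {2,4,5}->{4,5}
Constraint 2 (V < X) on D(V)={2,4} D(X)={1,2,3}: V {2,4}->{2}; X {1,2,3}->{3}
Constraint 3 (V < X) on D(V)={2} D(X)={3}: no change
So after all 3 constraints: D(V) = {2}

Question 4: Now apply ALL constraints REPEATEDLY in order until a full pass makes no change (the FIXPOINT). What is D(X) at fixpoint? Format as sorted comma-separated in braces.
Answer: {3}

Derivation:
pass 0 (initial): D(X)={1,2,3,4,5}
pass 1: U {2,4,5}->{4,5}; V {2,4,5}->{2}; X {1,2,3,4,5}->{3}
pass 2: U {4,5}->{5}
pass 3: no change
Fixpoint after 3 passes: D(X) = {3}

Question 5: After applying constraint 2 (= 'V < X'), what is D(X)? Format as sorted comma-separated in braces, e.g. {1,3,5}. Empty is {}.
Constraint 1 (X + V = U) on D(X)={1,2,3,4,5} D(V)={2,4,5} D(U)={2,4,5}: X {1,2,3,4,5}->{1,2,3}; V {2,4,5}->{2,4}; U {2,4,5}->{4,5}
Constraint 2 (V < X) on D(V)={2,4} D(X)={1,2,3}: V {2,4}->{2}; X {1,2,3}->{3}
So after constraint 2: D(X) = {3}

Answer: {3}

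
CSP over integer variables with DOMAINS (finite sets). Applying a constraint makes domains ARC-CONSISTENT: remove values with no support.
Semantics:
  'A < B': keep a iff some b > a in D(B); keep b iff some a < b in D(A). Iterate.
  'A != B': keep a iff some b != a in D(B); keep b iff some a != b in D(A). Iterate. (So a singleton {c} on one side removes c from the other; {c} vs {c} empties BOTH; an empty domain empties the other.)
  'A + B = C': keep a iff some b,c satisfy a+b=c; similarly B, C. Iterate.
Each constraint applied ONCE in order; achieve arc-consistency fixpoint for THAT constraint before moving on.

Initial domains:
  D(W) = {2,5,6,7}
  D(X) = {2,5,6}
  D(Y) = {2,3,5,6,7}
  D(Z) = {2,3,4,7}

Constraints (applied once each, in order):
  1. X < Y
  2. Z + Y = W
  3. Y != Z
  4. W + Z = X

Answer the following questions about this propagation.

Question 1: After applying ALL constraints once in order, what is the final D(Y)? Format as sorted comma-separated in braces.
Constraint 1 (X < Y) on D(X)={2,5,6} D(Y)={2,3,5,6,7}: Y {2,3,5,6,7}->{3,5,6,7}
Constraint 2 (Z + Y = W) on D(Z)={2,3,4,7} D(Y)={3,5,6,7} D(W)={2,5,6,7}: Z {2,3,4,7}->{2,3,4}; Y {3,5,6,7}->{3,5}; W {2,5,6,7}->{5,6,7}
Constraint 3 (Y != Z) on D(Y)={3,5} D(Z)={2,3,4}: no change
Constraint 4 (W + Z = X) on D(W)={5,6,7} D(Z)={2,3,4} D(X)={2,5,6}: W {5,6,7}->{}; Z {2,3,4}->{}; X {2,5,6}->{}
So after all 4 constraints: D(Y) = {3,5}

Answer: {3,5}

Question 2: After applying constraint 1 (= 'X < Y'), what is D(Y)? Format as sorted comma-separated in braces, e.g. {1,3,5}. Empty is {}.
Answer: {3,5,6,7}

Derivation:
Constraint 1 (X < Y) on D(X)={2,5,6} D(Y)={2,3,5,6,7}: Y {2,3,5,6,7}->{3,5,6,7}
So after constraint 1: D(Y) = {3,5,6,7}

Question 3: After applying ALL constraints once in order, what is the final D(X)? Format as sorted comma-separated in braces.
Constraint 1 (X < Y) on D(X)={2,5,6} D(Y)={2,3,5,6,7}: Y {2,3,5,6,7}->{3,5,6,7}
Constraint 2 (Z + Y = W) on D(Z)={2,3,4,7} D(Y)={3,5,6,7} D(W)={2,5,6,7}: Z {2,3,4,7}->{2,3,4}; Y {3,5,6,7}->{3,5}; W {2,5,6,7}->{5,6,7}
Constraint 3 (Y != Z) on D(Y)={3,5} D(Z)={2,3,4}: no change
Constraint 4 (W + Z = X) on D(W)={5,6,7} D(Z)={2,3,4} D(X)={2,5,6}: W {5,6,7}->{}; Z {2,3,4}->{}; X {2,5,6}->{}
So after all 4 constraints: D(X) = {}

Answer: {}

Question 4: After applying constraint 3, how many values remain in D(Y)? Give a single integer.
Constraint 1 (X < Y) on D(X)={2,5,6} D(Y)={2,3,5,6,7}: Y {2,3,5,6,7}->{3,5,6,7}
Constraint 2 (Z + Y = W) on D(Z)={2,3,4,7} D(Y)={3,5,6,7} D(W)={2,5,6,7}: Z {2,3,4,7}->{2,3,4}; Y {3,5,6,7}->{3,5}; W {2,5,6,7}->{5,6,7}
Constraint 3 (Y != Z) on D(Y)={3,5} D(Z)={2,3,4}: no change
So after constraint 3: D(Y)={3,5}, size = 2

Answer: 2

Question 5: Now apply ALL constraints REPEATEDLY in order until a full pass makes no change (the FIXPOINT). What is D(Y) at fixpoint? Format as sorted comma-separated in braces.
pass 0 (initial): D(Y)={2,3,5,6,7}
pass 1: W {2,5,6,7}->{}; X {2,5,6}->{}; Y {2,3,5,6,7}->{3,5}; Z {2,3,4,7}->{}
pass 2: Y {3,5}->{}
pass 3: no change
Fixpoint after 3 passes: D(Y) = {}

Answer: {}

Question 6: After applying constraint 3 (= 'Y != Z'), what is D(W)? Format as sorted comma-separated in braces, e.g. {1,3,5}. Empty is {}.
Constraint 1 (X < Y) on D(X)={2,5,6} D(Y)={2,3,5,6,7}: Y {2,3,5,6,7}->{3,5,6,7}
Constraint 2 (Z + Y = W) on D(Z)={2,3,4,7} D(Y)={3,5,6,7} D(W)={2,5,6,7}: Z {2,3,4,7}->{2,3,4}; Y {3,5,6,7}->{3,5}; W {2,5,6,7}->{5,6,7}
Constraint 3 (Y != Z) on D(Y)={3,5} D(Z)={2,3,4}: no change
So after constraint 3: D(W) = {5,6,7}

Answer: {5,6,7}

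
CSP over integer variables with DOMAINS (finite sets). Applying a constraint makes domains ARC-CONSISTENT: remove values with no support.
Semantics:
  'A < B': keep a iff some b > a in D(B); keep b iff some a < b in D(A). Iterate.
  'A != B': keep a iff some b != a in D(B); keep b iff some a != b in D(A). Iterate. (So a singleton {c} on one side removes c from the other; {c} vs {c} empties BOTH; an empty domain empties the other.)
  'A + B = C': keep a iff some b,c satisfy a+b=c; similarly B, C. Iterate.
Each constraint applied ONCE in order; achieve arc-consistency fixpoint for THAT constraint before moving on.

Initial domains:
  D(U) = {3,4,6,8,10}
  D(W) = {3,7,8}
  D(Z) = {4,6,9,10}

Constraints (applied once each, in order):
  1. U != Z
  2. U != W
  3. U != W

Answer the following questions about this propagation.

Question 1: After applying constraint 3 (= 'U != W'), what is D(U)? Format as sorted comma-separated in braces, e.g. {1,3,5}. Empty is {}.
Constraint 1 (U != Z) on D(U)={3,4,6,8,10} D(Z)={4,6,9,10}: no change
Constraint 2 (U != W) on D(U)={3,4,6,8,10} D(W)={3,7,8}: no change
Constraint 3 (U != W) on D(U)={3,4,6,8,10} D(W)={3,7,8}: no change
So after constraint 3: D(U) = {3,4,6,8,10}

Answer: {3,4,6,8,10}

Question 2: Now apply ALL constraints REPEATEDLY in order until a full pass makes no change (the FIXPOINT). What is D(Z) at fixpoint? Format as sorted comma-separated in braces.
Answer: {4,6,9,10}

Derivation:
pass 0 (initial): D(Z)={4,6,9,10}
pass 1: no change
Fixpoint after 1 passes: D(Z) = {4,6,9,10}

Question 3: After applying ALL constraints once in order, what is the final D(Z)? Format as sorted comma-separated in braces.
Constraint 1 (U != Z) on D(U)={3,4,6,8,10} D(Z)={4,6,9,10}: no change
Constraint 2 (U != W) on D(U)={3,4,6,8,10} D(W)={3,7,8}: no change
Constraint 3 (U != W) on D(U)={3,4,6,8,10} D(W)={3,7,8}: no change
So after all 3 constraints: D(Z) = {4,6,9,10}

Answer: {4,6,9,10}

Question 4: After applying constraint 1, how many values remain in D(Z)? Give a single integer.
Answer: 4

Derivation:
Constraint 1 (U != Z) on D(U)={3,4,6,8,10} D(Z)={4,6,9,10}: no change
So after constraint 1: D(Z)={4,6,9,10}, size = 4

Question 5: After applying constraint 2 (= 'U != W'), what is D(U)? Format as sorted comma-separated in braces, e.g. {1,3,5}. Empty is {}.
Answer: {3,4,6,8,10}

Derivation:
Constraint 1 (U != Z) on D(U)={3,4,6,8,10} D(Z)={4,6,9,10}: no change
Constraint 2 (U != W) on D(U)={3,4,6,8,10} D(W)={3,7,8}: no change
So after constraint 2: D(U) = {3,4,6,8,10}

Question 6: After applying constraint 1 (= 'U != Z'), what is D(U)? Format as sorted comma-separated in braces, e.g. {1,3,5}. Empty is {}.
Answer: {3,4,6,8,10}

Derivation:
Constraint 1 (U != Z) on D(U)={3,4,6,8,10} D(Z)={4,6,9,10}: no change
So after constraint 1: D(U) = {3,4,6,8,10}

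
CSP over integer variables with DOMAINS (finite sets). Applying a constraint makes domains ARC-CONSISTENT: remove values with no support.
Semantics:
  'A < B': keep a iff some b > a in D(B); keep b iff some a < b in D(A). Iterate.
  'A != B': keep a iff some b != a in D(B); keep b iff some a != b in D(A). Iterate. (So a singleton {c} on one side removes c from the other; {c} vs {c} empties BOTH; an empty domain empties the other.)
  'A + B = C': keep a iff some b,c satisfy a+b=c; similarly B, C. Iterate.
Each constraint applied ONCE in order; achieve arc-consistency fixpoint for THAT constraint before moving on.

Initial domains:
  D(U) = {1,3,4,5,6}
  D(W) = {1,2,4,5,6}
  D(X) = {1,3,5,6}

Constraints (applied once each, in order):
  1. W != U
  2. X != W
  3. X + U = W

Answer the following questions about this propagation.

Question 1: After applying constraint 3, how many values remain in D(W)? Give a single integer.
Answer: 4

Derivation:
Constraint 1 (W != U) on D(W)={1,2,4,5,6} D(U)={1,3,4,5,6}: no change
Constraint 2 (X != W) on D(X)={1,3,5,6} D(W)={1,2,4,5,6}: no change
Constraint 3 (X + U = W) on D(X)={1,3,5,6} D(U)={1,3,4,5,6} D(W)={1,2,4,5,6}: X {1,3,5,6}->{1,3,5}; U {1,3,4,5,6}->{1,3,4,5}; W {1,2,4,5,6}->{2,4,5,6}
So after constraint 3: D(W)={2,4,5,6}, size = 4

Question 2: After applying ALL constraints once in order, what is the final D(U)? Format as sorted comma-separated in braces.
Answer: {1,3,4,5}

Derivation:
Constraint 1 (W != U) on D(W)={1,2,4,5,6} D(U)={1,3,4,5,6}: no change
Constraint 2 (X != W) on D(X)={1,3,5,6} D(W)={1,2,4,5,6}: no change
Constraint 3 (X + U = W) on D(X)={1,3,5,6} D(U)={1,3,4,5,6} D(W)={1,2,4,5,6}: X {1,3,5,6}->{1,3,5}; U {1,3,4,5,6}->{1,3,4,5}; W {1,2,4,5,6}->{2,4,5,6}
So after all 3 constraints: D(U) = {1,3,4,5}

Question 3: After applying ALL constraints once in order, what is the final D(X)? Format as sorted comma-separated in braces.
Constraint 1 (W != U) on D(W)={1,2,4,5,6} D(U)={1,3,4,5,6}: no change
Constraint 2 (X != W) on D(X)={1,3,5,6} D(W)={1,2,4,5,6}: no change
Constraint 3 (X + U = W) on D(X)={1,3,5,6} D(U)={1,3,4,5,6} D(W)={1,2,4,5,6}: X {1,3,5,6}->{1,3,5}; U {1,3,4,5,6}->{1,3,4,5}; W {1,2,4,5,6}->{2,4,5,6}
So after all 3 constraints: D(X) = {1,3,5}

Answer: {1,3,5}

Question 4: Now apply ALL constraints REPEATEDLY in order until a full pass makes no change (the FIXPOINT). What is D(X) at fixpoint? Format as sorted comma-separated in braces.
Answer: {1,3,5}

Derivation:
pass 0 (initial): D(X)={1,3,5,6}
pass 1: U {1,3,4,5,6}->{1,3,4,5}; W {1,2,4,5,6}->{2,4,5,6}; X {1,3,5,6}->{1,3,5}
pass 2: no change
Fixpoint after 2 passes: D(X) = {1,3,5}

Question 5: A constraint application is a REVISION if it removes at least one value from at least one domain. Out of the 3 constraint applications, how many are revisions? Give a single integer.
Constraint 1 (W != U) on D(W)={1,2,4,5,6} D(U)={1,3,4,5,6}: no change => not a revision
Constraint 2 (X != W) on D(X)={1,3,5,6} D(W)={1,2,4,5,6}: no change => not a revision
Constraint 3 (X + U = W) on D(X)={1,3,5,6} D(U)={1,3,4,5,6} D(W)={1,2,4,5,6}: X {1,3,5,6}->{1,3,5}; U {1,3,4,5,6}->{1,3,4,5}; W {1,2,4,5,6}->{2,4,5,6} => REVISION
Total revisions = 1

Answer: 1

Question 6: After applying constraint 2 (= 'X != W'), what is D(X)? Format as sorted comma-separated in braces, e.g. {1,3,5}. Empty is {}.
Answer: {1,3,5,6}

Derivation:
Constraint 1 (W != U) on D(W)={1,2,4,5,6} D(U)={1,3,4,5,6}: no change
Constraint 2 (X != W) on D(X)={1,3,5,6} D(W)={1,2,4,5,6}: no change
So after constraint 2: D(X) = {1,3,5,6}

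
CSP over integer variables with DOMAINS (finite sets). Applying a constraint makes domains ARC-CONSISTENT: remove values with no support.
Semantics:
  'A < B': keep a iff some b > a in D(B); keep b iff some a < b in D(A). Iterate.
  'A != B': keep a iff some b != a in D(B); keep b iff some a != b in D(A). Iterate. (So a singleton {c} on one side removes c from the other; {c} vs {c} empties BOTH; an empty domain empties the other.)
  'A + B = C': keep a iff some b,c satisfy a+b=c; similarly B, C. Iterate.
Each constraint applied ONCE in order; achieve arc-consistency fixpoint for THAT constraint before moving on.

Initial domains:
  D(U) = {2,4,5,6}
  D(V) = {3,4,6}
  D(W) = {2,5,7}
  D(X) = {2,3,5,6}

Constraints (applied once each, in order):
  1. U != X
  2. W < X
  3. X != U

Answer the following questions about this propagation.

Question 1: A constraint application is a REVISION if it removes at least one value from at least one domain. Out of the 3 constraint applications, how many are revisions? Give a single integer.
Answer: 1

Derivation:
Constraint 1 (U != X) on D(U)={2,4,5,6} D(X)={2,3,5,6}: no change => not a revision
Constraint 2 (W < X) on D(W)={2,5,7} D(X)={2,3,5,6}: W {2,5,7}->{2,5}; X {2,3,5,6}->{3,5,6} => REVISION
Constraint 3 (X != U) on D(X)={3,5,6} D(U)={2,4,5,6}: no change => not a revision
Total revisions = 1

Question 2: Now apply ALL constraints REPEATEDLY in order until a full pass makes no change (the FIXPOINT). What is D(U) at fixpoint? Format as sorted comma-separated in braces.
pass 0 (initial): D(U)={2,4,5,6}
pass 1: W {2,5,7}->{2,5}; X {2,3,5,6}->{3,5,6}
pass 2: no change
Fixpoint after 2 passes: D(U) = {2,4,5,6}

Answer: {2,4,5,6}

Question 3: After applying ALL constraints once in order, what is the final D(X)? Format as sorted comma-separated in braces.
Constraint 1 (U != X) on D(U)={2,4,5,6} D(X)={2,3,5,6}: no change
Constraint 2 (W < X) on D(W)={2,5,7} D(X)={2,3,5,6}: W {2,5,7}->{2,5}; X {2,3,5,6}->{3,5,6}
Constraint 3 (X != U) on D(X)={3,5,6} D(U)={2,4,5,6}: no change
So after all 3 constraints: D(X) = {3,5,6}

Answer: {3,5,6}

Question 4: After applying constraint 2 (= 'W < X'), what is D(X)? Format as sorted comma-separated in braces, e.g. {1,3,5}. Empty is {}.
Constraint 1 (U != X) on D(U)={2,4,5,6} D(X)={2,3,5,6}: no change
Constraint 2 (W < X) on D(W)={2,5,7} D(X)={2,3,5,6}: W {2,5,7}->{2,5}; X {2,3,5,6}->{3,5,6}
So after constraint 2: D(X) = {3,5,6}

Answer: {3,5,6}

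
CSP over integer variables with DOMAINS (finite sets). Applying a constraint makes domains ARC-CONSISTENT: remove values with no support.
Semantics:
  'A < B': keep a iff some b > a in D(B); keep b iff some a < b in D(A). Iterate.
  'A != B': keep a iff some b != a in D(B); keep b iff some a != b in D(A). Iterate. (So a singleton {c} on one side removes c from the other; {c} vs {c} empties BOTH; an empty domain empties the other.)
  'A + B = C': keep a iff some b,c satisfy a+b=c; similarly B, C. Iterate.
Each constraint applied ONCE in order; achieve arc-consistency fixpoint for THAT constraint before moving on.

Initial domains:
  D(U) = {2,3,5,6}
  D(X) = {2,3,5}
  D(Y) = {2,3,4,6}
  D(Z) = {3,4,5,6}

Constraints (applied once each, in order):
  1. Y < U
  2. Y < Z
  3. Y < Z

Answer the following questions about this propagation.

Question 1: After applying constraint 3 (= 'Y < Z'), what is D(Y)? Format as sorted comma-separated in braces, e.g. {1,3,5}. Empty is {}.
Constraint 1 (Y < U) on D(Y)={2,3,4,6} D(U)={2,3,5,6}: Y {2,3,4,6}->{2,3,4}; U {2,3,5,6}->{3,5,6}
Constraint 2 (Y < Z) on D(Y)={2,3,4} D(Z)={3,4,5,6}: no change
Constraint 3 (Y < Z) on D(Y)={2,3,4} D(Z)={3,4,5,6}: no change
So after constraint 3: D(Y) = {2,3,4}

Answer: {2,3,4}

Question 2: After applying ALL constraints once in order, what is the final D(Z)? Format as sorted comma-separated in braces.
Answer: {3,4,5,6}

Derivation:
Constraint 1 (Y < U) on D(Y)={2,3,4,6} D(U)={2,3,5,6}: Y {2,3,4,6}->{2,3,4}; U {2,3,5,6}->{3,5,6}
Constraint 2 (Y < Z) on D(Y)={2,3,4} D(Z)={3,4,5,6}: no change
Constraint 3 (Y < Z) on D(Y)={2,3,4} D(Z)={3,4,5,6}: no change
So after all 3 constraints: D(Z) = {3,4,5,6}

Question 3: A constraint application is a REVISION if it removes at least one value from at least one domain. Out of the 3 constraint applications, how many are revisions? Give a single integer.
Constraint 1 (Y < U) on D(Y)={2,3,4,6} D(U)={2,3,5,6}: Y {2,3,4,6}->{2,3,4}; U {2,3,5,6}->{3,5,6} => REVISION
Constraint 2 (Y < Z) on D(Y)={2,3,4} D(Z)={3,4,5,6}: no change => not a revision
Constraint 3 (Y < Z) on D(Y)={2,3,4} D(Z)={3,4,5,6}: no change => not a revision
Total revisions = 1

Answer: 1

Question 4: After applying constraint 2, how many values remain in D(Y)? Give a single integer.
Constraint 1 (Y < U) on D(Y)={2,3,4,6} D(U)={2,3,5,6}: Y {2,3,4,6}->{2,3,4}; U {2,3,5,6}->{3,5,6}
Constraint 2 (Y < Z) on D(Y)={2,3,4} D(Z)={3,4,5,6}: no change
So after constraint 2: D(Y)={2,3,4}, size = 3

Answer: 3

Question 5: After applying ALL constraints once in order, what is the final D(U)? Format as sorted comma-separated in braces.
Answer: {3,5,6}

Derivation:
Constraint 1 (Y < U) on D(Y)={2,3,4,6} D(U)={2,3,5,6}: Y {2,3,4,6}->{2,3,4}; U {2,3,5,6}->{3,5,6}
Constraint 2 (Y < Z) on D(Y)={2,3,4} D(Z)={3,4,5,6}: no change
Constraint 3 (Y < Z) on D(Y)={2,3,4} D(Z)={3,4,5,6}: no change
So after all 3 constraints: D(U) = {3,5,6}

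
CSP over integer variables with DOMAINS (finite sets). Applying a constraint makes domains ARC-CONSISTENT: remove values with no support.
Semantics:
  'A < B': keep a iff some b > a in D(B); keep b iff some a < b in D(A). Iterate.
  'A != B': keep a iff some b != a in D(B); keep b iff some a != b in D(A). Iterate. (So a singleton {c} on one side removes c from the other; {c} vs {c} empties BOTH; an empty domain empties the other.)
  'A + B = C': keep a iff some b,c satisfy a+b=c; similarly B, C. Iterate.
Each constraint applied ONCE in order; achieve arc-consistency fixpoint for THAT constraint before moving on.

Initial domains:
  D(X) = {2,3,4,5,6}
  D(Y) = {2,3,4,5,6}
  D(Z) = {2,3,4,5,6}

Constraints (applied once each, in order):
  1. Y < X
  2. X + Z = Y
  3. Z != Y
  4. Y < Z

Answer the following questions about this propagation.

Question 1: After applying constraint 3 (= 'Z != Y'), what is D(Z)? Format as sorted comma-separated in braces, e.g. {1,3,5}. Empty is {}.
Answer: {2}

Derivation:
Constraint 1 (Y < X) on D(Y)={2,3,4,5,6} D(X)={2,3,4,5,6}: Y {2,3,4,5,6}->{2,3,4,5}; X {2,3,4,5,6}->{3,4,5,6}
Constraint 2 (X + Z = Y) on D(X)={3,4,5,6} D(Z)={2,3,4,5,6} D(Y)={2,3,4,5}: X {3,4,5,6}->{3}; Z {2,3,4,5,6}->{2}; Y {2,3,4,5}->{5}
Constraint 3 (Z != Y) on D(Z)={2} D(Y)={5}: no change
So after constraint 3: D(Z) = {2}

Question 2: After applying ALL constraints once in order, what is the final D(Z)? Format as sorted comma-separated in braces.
Constraint 1 (Y < X) on D(Y)={2,3,4,5,6} D(X)={2,3,4,5,6}: Y {2,3,4,5,6}->{2,3,4,5}; X {2,3,4,5,6}->{3,4,5,6}
Constraint 2 (X + Z = Y) on D(X)={3,4,5,6} D(Z)={2,3,4,5,6} D(Y)={2,3,4,5}: X {3,4,5,6}->{3}; Z {2,3,4,5,6}->{2}; Y {2,3,4,5}->{5}
Constraint 3 (Z != Y) on D(Z)={2} D(Y)={5}: no change
Constraint 4 (Y < Z) on D(Y)={5} D(Z)={2}: Y {5}->{}; Z {2}->{}
So after all 4 constraints: D(Z) = {}

Answer: {}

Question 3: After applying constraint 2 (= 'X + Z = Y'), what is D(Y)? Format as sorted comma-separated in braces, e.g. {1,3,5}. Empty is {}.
Constraint 1 (Y < X) on D(Y)={2,3,4,5,6} D(X)={2,3,4,5,6}: Y {2,3,4,5,6}->{2,3,4,5}; X {2,3,4,5,6}->{3,4,5,6}
Constraint 2 (X + Z = Y) on D(X)={3,4,5,6} D(Z)={2,3,4,5,6} D(Y)={2,3,4,5}: X {3,4,5,6}->{3}; Z {2,3,4,5,6}->{2}; Y {2,3,4,5}->{5}
So after constraint 2: D(Y) = {5}

Answer: {5}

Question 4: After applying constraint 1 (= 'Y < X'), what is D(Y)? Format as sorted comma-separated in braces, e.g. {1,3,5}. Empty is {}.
Constraint 1 (Y < X) on D(Y)={2,3,4,5,6} D(X)={2,3,4,5,6}: Y {2,3,4,5,6}->{2,3,4,5}; X {2,3,4,5,6}->{3,4,5,6}
So after constraint 1: D(Y) = {2,3,4,5}

Answer: {2,3,4,5}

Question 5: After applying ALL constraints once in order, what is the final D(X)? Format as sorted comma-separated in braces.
Answer: {3}

Derivation:
Constraint 1 (Y < X) on D(Y)={2,3,4,5,6} D(X)={2,3,4,5,6}: Y {2,3,4,5,6}->{2,3,4,5}; X {2,3,4,5,6}->{3,4,5,6}
Constraint 2 (X + Z = Y) on D(X)={3,4,5,6} D(Z)={2,3,4,5,6} D(Y)={2,3,4,5}: X {3,4,5,6}->{3}; Z {2,3,4,5,6}->{2}; Y {2,3,4,5}->{5}
Constraint 3 (Z != Y) on D(Z)={2} D(Y)={5}: no change
Constraint 4 (Y < Z) on D(Y)={5} D(Z)={2}: Y {5}->{}; Z {2}->{}
So after all 4 constraints: D(X) = {3}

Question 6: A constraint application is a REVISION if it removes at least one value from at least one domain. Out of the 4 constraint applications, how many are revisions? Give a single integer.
Answer: 3

Derivation:
Constraint 1 (Y < X) on D(Y)={2,3,4,5,6} D(X)={2,3,4,5,6}: Y {2,3,4,5,6}->{2,3,4,5}; X {2,3,4,5,6}->{3,4,5,6} => REVISION
Constraint 2 (X + Z = Y) on D(X)={3,4,5,6} D(Z)={2,3,4,5,6} D(Y)={2,3,4,5}: X {3,4,5,6}->{3}; Z {2,3,4,5,6}->{2}; Y {2,3,4,5}->{5} => REVISION
Constraint 3 (Z != Y) on D(Z)={2} D(Y)={5}: no change => not a revision
Constraint 4 (Y < Z) on D(Y)={5} D(Z)={2}: Y {5}->{}; Z {2}->{} => REVISION
Total revisions = 3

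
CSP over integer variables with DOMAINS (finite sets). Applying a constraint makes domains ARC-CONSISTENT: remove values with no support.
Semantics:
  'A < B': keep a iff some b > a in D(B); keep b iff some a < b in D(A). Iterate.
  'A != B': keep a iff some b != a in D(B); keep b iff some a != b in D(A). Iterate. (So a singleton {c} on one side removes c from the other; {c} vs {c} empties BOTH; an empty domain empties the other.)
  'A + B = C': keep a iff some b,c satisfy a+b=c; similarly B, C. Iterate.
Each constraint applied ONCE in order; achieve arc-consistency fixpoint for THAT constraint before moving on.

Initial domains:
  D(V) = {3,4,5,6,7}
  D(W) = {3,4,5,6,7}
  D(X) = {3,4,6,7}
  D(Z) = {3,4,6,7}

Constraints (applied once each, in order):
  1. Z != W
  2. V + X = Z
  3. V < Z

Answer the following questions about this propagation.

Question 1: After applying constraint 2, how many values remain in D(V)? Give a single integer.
Answer: 2

Derivation:
Constraint 1 (Z != W) on D(Z)={3,4,6,7} D(W)={3,4,5,6,7}: no change
Constraint 2 (V + X = Z) on D(V)={3,4,5,6,7} D(X)={3,4,6,7} D(Z)={3,4,6,7}: V {3,4,5,6,7}->{3,4}; X {3,4,6,7}->{3,4}; Z {3,4,6,7}->{6,7}
So after constraint 2: D(V)={3,4}, size = 2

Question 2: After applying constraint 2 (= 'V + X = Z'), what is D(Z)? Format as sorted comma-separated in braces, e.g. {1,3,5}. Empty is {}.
Constraint 1 (Z != W) on D(Z)={3,4,6,7} D(W)={3,4,5,6,7}: no change
Constraint 2 (V + X = Z) on D(V)={3,4,5,6,7} D(X)={3,4,6,7} D(Z)={3,4,6,7}: V {3,4,5,6,7}->{3,4}; X {3,4,6,7}->{3,4}; Z {3,4,6,7}->{6,7}
So after constraint 2: D(Z) = {6,7}

Answer: {6,7}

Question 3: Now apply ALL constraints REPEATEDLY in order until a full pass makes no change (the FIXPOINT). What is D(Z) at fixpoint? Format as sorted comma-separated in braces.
Answer: {6,7}

Derivation:
pass 0 (initial): D(Z)={3,4,6,7}
pass 1: V {3,4,5,6,7}->{3,4}; X {3,4,6,7}->{3,4}; Z {3,4,6,7}->{6,7}
pass 2: no change
Fixpoint after 2 passes: D(Z) = {6,7}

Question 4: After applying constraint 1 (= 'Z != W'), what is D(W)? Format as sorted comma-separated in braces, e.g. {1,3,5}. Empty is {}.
Constraint 1 (Z != W) on D(Z)={3,4,6,7} D(W)={3,4,5,6,7}: no change
So after constraint 1: D(W) = {3,4,5,6,7}

Answer: {3,4,5,6,7}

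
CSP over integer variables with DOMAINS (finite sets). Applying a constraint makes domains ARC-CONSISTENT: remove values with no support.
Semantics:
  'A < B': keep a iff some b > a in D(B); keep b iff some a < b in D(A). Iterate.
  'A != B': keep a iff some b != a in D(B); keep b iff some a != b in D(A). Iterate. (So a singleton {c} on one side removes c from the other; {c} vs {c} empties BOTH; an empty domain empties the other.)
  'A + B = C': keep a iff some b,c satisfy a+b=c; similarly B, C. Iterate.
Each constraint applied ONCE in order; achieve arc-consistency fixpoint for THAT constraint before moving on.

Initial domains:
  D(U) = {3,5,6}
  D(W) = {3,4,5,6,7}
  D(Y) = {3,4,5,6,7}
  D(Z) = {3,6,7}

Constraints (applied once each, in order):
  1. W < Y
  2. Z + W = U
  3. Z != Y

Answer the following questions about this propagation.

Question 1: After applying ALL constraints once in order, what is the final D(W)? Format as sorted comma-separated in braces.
Constraint 1 (W < Y) on D(W)={3,4,5,6,7} D(Y)={3,4,5,6,7}: W {3,4,5,6,7}->{3,4,5,6}; Y {3,4,5,6,7}->{4,5,6,7}
Constraint 2 (Z + W = U) on D(Z)={3,6,7} D(W)={3,4,5,6} D(U)={3,5,6}: Z {3,6,7}->{3}; W {3,4,5,6}->{3}; U {3,5,6}->{6}
Constraint 3 (Z != Y) on D(Z)={3} D(Y)={4,5,6,7}: no change
So after all 3 constraints: D(W) = {3}

Answer: {3}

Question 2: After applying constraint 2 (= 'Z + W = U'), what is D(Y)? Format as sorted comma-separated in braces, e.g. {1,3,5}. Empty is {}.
Constraint 1 (W < Y) on D(W)={3,4,5,6,7} D(Y)={3,4,5,6,7}: W {3,4,5,6,7}->{3,4,5,6}; Y {3,4,5,6,7}->{4,5,6,7}
Constraint 2 (Z + W = U) on D(Z)={3,6,7} D(W)={3,4,5,6} D(U)={3,5,6}: Z {3,6,7}->{3}; W {3,4,5,6}->{3}; U {3,5,6}->{6}
So after constraint 2: D(Y) = {4,5,6,7}

Answer: {4,5,6,7}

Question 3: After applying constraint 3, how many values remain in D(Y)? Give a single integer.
Answer: 4

Derivation:
Constraint 1 (W < Y) on D(W)={3,4,5,6,7} D(Y)={3,4,5,6,7}: W {3,4,5,6,7}->{3,4,5,6}; Y {3,4,5,6,7}->{4,5,6,7}
Constraint 2 (Z + W = U) on D(Z)={3,6,7} D(W)={3,4,5,6} D(U)={3,5,6}: Z {3,6,7}->{3}; W {3,4,5,6}->{3}; U {3,5,6}->{6}
Constraint 3 (Z != Y) on D(Z)={3} D(Y)={4,5,6,7}: no change
So after constraint 3: D(Y)={4,5,6,7}, size = 4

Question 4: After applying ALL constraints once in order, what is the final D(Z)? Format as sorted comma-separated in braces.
Answer: {3}

Derivation:
Constraint 1 (W < Y) on D(W)={3,4,5,6,7} D(Y)={3,4,5,6,7}: W {3,4,5,6,7}->{3,4,5,6}; Y {3,4,5,6,7}->{4,5,6,7}
Constraint 2 (Z + W = U) on D(Z)={3,6,7} D(W)={3,4,5,6} D(U)={3,5,6}: Z {3,6,7}->{3}; W {3,4,5,6}->{3}; U {3,5,6}->{6}
Constraint 3 (Z != Y) on D(Z)={3} D(Y)={4,5,6,7}: no change
So after all 3 constraints: D(Z) = {3}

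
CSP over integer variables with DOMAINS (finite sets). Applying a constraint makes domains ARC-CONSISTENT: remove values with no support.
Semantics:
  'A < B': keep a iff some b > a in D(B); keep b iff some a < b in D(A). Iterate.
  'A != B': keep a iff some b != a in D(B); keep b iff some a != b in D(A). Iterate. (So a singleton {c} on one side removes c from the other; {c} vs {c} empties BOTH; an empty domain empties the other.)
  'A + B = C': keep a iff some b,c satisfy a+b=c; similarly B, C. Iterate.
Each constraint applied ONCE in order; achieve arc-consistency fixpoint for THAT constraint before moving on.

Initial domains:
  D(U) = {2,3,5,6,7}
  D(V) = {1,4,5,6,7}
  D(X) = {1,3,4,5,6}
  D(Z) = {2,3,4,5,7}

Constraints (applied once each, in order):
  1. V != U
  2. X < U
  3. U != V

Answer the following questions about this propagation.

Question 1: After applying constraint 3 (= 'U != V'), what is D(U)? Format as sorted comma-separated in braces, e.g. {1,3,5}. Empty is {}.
Constraint 1 (V != U) on D(V)={1,4,5,6,7} D(U)={2,3,5,6,7}: no change
Constraint 2 (X < U) on D(X)={1,3,4,5,6} D(U)={2,3,5,6,7}: no change
Constraint 3 (U != V) on D(U)={2,3,5,6,7} D(V)={1,4,5,6,7}: no change
So after constraint 3: D(U) = {2,3,5,6,7}

Answer: {2,3,5,6,7}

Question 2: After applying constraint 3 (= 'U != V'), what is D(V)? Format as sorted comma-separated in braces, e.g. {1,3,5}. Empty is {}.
Constraint 1 (V != U) on D(V)={1,4,5,6,7} D(U)={2,3,5,6,7}: no change
Constraint 2 (X < U) on D(X)={1,3,4,5,6} D(U)={2,3,5,6,7}: no change
Constraint 3 (U != V) on D(U)={2,3,5,6,7} D(V)={1,4,5,6,7}: no change
So after constraint 3: D(V) = {1,4,5,6,7}

Answer: {1,4,5,6,7}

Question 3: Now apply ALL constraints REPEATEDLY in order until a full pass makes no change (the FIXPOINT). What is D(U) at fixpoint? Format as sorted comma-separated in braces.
pass 0 (initial): D(U)={2,3,5,6,7}
pass 1: no change
Fixpoint after 1 passes: D(U) = {2,3,5,6,7}

Answer: {2,3,5,6,7}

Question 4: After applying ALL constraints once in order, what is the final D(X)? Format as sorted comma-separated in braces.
Answer: {1,3,4,5,6}

Derivation:
Constraint 1 (V != U) on D(V)={1,4,5,6,7} D(U)={2,3,5,6,7}: no change
Constraint 2 (X < U) on D(X)={1,3,4,5,6} D(U)={2,3,5,6,7}: no change
Constraint 3 (U != V) on D(U)={2,3,5,6,7} D(V)={1,4,5,6,7}: no change
So after all 3 constraints: D(X) = {1,3,4,5,6}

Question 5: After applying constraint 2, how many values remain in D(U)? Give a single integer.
Answer: 5

Derivation:
Constraint 1 (V != U) on D(V)={1,4,5,6,7} D(U)={2,3,5,6,7}: no change
Constraint 2 (X < U) on D(X)={1,3,4,5,6} D(U)={2,3,5,6,7}: no change
So after constraint 2: D(U)={2,3,5,6,7}, size = 5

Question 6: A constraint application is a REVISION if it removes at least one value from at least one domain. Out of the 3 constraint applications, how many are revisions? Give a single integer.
Answer: 0

Derivation:
Constraint 1 (V != U) on D(V)={1,4,5,6,7} D(U)={2,3,5,6,7}: no change => not a revision
Constraint 2 (X < U) on D(X)={1,3,4,5,6} D(U)={2,3,5,6,7}: no change => not a revision
Constraint 3 (U != V) on D(U)={2,3,5,6,7} D(V)={1,4,5,6,7}: no change => not a revision
Total revisions = 0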